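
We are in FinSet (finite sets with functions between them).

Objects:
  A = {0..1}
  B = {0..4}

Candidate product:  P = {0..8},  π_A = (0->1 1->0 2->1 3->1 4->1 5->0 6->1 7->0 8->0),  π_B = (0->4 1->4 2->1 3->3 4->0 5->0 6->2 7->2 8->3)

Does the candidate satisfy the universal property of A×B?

Answer: NOT A VALID PRODUCT — |P|=9 ≠ |A|·|B|=10

Work:
|A|·|B| = 2·5 = 10;  |P| = 9
  → cardinalities differ; no bijection possible.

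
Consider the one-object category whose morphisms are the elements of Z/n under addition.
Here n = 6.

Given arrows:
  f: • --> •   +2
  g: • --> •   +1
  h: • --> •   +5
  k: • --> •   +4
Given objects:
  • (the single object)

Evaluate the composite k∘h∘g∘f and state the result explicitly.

Answer: +0

Work:
  0 +2≡2 +1≡3 +5≡2 +4≡0  (mod 6)
⟦path⟧: +0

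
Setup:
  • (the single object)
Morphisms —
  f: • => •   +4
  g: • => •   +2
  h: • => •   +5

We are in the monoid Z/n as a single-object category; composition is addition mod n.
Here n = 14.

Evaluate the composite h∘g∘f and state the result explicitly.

  0 +4≡4 +2≡6 +5≡11  (mod 14)
composite: +11

Answer: +11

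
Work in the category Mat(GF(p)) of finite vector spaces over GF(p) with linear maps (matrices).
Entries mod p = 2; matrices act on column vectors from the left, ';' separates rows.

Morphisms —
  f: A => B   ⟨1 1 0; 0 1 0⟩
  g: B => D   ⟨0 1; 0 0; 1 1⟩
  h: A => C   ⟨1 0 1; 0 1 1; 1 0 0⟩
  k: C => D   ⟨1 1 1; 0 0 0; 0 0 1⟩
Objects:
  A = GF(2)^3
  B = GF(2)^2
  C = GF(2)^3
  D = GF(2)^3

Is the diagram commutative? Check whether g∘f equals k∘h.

Along f;g (path 1):
  e0=(1,0,0) f=>(1,0) g=>(0,0,1)
  e1=(0,1,0) f=>(1,1) g=>(1,0,0)
  e2=(0,0,1) f=>(0,0) g=>(0,0,0)
  composite₁ = ⟨0 1 0; 0 0 0; 1 0 0⟩
Along h;k (path 2):
  e0=(1,0,0) h=>(1,0,1) k=>(0,0,1)
  e1=(0,1,0) h=>(0,1,0) k=>(1,0,0)
  e2=(0,0,1) h=>(1,1,0) k=>(0,0,0)
  composite₂ = ⟨0 1 0; 0 0 0; 1 0 0⟩
Equal? equal; square commutes

Answer: COMMUTES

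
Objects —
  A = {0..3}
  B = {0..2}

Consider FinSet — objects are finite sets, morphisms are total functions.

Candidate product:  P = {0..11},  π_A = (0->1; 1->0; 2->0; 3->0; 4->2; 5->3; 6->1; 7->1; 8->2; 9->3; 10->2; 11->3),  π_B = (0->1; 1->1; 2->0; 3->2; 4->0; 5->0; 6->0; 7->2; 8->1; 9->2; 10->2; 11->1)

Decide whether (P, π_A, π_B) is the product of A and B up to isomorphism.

Answer: VALID PRODUCT

Trace:
|A|·|B| = 4·3 = 12;  |P| = 12
Check the pairing map k ↦ (π_A(k), π_B(k)):
  0 -> (1,1)
  1 -> (0,1)
  2 -> (0,0)
  3 -> (0,2)
  4 -> (2,0)
  5 -> (3,0)
  6 -> (1,0)
  7 -> (1,2)
  8 -> (2,1)
  9 -> (3,2)
  10 -> (2,2)
  11 -> (3,1)
distinct pairs in image: 12 / 12 needed
  → bijection onto A×B; projections well-typed.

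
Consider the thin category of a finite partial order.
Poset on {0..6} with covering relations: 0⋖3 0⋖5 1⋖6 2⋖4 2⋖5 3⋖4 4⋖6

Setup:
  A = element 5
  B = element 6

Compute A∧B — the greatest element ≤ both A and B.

Common predecessors of 5,6: {0,2}
  maximal lower bounds 0 and 2 are incomparable: neither 0⊑2 nor 2⊑0
→ no greatest lower bound exists

Answer: NO MEET EXISTS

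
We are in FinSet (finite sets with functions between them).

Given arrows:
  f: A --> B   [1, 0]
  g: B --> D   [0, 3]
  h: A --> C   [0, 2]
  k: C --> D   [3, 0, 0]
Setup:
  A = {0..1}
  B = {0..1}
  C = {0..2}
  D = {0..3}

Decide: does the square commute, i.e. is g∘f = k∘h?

1) trace f;g:
  0 f-->1 g-->3
  1 f-->0 g-->0
  result₁ = [3, 0]
2) trace h;k:
  0 h-->0 k-->3
  1 h-->2 k-->0
  result₂ = [3, 0]
Equal? equal; square commutes

Answer: COMMUTES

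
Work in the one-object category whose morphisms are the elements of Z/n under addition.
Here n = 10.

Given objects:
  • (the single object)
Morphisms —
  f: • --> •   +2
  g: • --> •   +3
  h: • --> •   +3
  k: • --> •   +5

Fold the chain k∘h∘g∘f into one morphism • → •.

  0 +2≡2 +3≡5 +3≡8 +5≡3  (mod 10)
composite: +3

Answer: +3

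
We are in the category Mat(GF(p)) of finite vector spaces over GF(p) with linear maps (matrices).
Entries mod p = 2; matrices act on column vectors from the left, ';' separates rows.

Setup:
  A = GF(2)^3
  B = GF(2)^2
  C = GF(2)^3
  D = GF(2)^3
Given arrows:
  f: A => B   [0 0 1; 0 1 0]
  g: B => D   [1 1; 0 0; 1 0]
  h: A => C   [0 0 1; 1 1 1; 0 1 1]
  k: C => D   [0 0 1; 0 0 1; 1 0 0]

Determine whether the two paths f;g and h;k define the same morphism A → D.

Along f;g (path 1):
  e0=(1,0,0) f=>(0,0) g=>(0,0,0)
  e1=(0,1,0) f=>(0,1) g=>(1,0,0)
  e2=(0,0,1) f=>(1,0) g=>(1,0,1)
  result₁ = [0 1 1; 0 0 0; 0 0 1]
Along h;k (path 2):
  e0=(1,0,0) h=>(0,1,0) k=>(0,0,0)
  e1=(0,1,0) h=>(0,1,1) k=>(1,1,0)
  e2=(0,0,1) h=>(1,1,1) k=>(1,1,1)
  result₂ = [0 1 1; 0 1 1; 0 0 1]
Equal? distinct morphisms ✗

Answer: DOES NOT COMMUTE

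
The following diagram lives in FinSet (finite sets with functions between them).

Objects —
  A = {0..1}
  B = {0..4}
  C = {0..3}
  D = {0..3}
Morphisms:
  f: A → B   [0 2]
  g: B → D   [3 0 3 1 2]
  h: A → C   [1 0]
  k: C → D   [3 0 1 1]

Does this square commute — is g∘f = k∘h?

1) trace f;g:
  0 f→0 g→3
  1 f→2 g→3
  ⟦path⟧₁ = [3 3]
2) trace h;k:
  0 h→1 k→0
  1 h→0 k→3
  ⟦path⟧₂ = [0 3]
Equal? differ; not commutative

Answer: DOES NOT COMMUTE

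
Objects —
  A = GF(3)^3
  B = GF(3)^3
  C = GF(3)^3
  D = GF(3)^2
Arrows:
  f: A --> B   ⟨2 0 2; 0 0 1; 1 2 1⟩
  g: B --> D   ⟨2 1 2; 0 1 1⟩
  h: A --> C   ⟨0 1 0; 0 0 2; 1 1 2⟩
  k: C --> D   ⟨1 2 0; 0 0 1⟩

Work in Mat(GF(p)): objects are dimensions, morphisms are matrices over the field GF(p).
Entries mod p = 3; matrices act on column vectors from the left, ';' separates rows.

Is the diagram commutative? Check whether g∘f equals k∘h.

Along f;g (path 1):
  e0=⟨1,0,0⟩ f-->⟨2,0,1⟩ g-->⟨0,1⟩
  e1=⟨0,1,0⟩ f-->⟨0,0,2⟩ g-->⟨1,2⟩
  e2=⟨0,0,1⟩ f-->⟨2,1,1⟩ g-->⟨1,2⟩
  result₁ = ⟨0 1 1; 1 2 2⟩
Along h;k (path 2):
  e0=⟨1,0,0⟩ h-->⟨0,0,1⟩ k-->⟨0,1⟩
  e1=⟨0,1,0⟩ h-->⟨1,0,1⟩ k-->⟨1,1⟩
  e2=⟨0,0,1⟩ h-->⟨0,2,2⟩ k-->⟨1,2⟩
  result₂ = ⟨0 1 1; 1 1 2⟩
Equal? distinct morphisms ✗

Answer: DOES NOT COMMUTE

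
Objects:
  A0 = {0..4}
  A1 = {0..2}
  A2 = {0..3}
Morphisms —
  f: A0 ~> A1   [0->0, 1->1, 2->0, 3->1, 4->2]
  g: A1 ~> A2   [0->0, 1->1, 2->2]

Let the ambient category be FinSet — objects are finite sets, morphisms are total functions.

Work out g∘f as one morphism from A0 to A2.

  0 f~>0 g~>0
  1 f~>1 g~>1
  2 f~>0 g~>0
  3 f~>1 g~>1
  4 f~>2 g~>2
⟦path⟧: [0->0, 1->1, 2->0, 3->1, 4->2]

Answer: [0->0, 1->1, 2->0, 3->1, 4->2]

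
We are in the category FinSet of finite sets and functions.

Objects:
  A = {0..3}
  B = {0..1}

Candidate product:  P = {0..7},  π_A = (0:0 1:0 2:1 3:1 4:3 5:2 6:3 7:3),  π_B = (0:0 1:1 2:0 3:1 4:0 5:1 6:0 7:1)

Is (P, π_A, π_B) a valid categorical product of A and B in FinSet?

Answer: NOT A VALID PRODUCT — duplicate pair at indices 6,4

Trace:
|A|·|B| = 4·2 = 8;  |P| = 8
Check the pairing map k ↦ (π_A(k), π_B(k)):
  0 : (0,0)
  1 : (0,1)
  2 : (1,0)
  3 : (1,1)
  4 : (3,0)
  5 : (2,1)
  6 : (3,0)  ✗ repeats pair of k=4
  7 : (3,1)
distinct pairs in image: 7 / 8 needed
  → (3,0) hit at k=4 and k=6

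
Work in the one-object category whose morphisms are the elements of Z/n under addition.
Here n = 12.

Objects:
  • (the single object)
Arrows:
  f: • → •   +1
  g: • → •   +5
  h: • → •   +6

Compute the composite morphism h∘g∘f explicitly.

Answer: +0

Trace:
  0 +1≡1 +5≡6 +6≡0  (mod 12)
result: +0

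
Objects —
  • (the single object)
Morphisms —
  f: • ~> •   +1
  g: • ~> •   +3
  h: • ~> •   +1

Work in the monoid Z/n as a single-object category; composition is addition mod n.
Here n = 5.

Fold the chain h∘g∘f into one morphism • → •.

Answer: +0

Work:
  0 +1≡1 +3≡4 +1≡0  (mod 5)
composite: +0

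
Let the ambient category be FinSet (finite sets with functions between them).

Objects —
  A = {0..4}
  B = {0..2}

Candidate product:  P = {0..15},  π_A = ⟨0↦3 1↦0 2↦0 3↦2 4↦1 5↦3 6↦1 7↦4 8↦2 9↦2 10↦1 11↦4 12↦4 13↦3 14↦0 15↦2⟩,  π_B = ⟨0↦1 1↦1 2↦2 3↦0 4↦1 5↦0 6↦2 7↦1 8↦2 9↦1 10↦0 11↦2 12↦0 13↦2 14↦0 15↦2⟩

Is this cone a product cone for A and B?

Answer: NOT A VALID PRODUCT — |P|=16 ≠ |A|·|B|=15

Trace:
|A|·|B| = 5·3 = 15;  |P| = 16
  → cardinalities differ; no bijection possible.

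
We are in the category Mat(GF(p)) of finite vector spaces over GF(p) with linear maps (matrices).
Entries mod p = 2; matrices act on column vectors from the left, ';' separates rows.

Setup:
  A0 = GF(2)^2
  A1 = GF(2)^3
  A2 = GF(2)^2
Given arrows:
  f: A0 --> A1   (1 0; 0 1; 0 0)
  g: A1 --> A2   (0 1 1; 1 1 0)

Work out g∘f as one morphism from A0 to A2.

Answer: (0 1; 1 1)

Trace:
  e0=(1,0) f-->(1,0,0) g-->(0,1)
  e1=(0,1) f-->(0,1,0) g-->(1,1)
⟦path⟧: (0 1; 1 1)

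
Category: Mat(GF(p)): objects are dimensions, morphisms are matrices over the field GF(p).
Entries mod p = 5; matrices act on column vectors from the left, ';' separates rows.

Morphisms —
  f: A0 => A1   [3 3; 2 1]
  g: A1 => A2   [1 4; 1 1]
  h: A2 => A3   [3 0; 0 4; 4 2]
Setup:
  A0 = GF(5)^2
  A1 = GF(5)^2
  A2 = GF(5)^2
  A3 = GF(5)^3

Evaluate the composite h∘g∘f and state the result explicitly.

  e0=[1,0] f=>[3,2] g=>[1,0] h=>[3,0,4]
  e1=[0,1] f=>[3,1] g=>[2,4] h=>[1,1,1]
composite: [3 1; 0 1; 4 1]

Answer: [3 1; 0 1; 4 1]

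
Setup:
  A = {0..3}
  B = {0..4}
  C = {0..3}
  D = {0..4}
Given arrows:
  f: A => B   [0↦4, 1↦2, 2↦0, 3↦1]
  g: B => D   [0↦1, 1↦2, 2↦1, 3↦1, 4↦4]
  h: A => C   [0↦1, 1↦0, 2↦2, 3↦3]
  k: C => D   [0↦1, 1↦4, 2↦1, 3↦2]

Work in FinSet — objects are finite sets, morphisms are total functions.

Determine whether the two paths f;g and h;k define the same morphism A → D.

Along f;g (path 1):
  0 f=>4 g=>4
  1 f=>2 g=>1
  2 f=>0 g=>1
  3 f=>1 g=>2
  result₁ = [0↦4, 1↦1, 2↦1, 3↦2]
Along h;k (path 2):
  0 h=>1 k=>4
  1 h=>0 k=>1
  2 h=>2 k=>1
  3 h=>3 k=>2
  result₂ = [0↦4, 1↦1, 2↦1, 3↦2]
Equal? YES — commutes

Answer: COMMUTES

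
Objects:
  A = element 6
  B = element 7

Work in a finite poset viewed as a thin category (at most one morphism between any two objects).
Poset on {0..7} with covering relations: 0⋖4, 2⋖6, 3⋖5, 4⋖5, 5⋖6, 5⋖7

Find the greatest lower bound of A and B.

Answer: A∧B = 5

Trace:
{x : x⊑A ∧ x⊑B} = {0,3,4,5}  (A=6, B=7)
  0 ⊑ 5
  3 ⊑ 5
  4 ⊑ 5
  5 ⊑ 5
glb = 5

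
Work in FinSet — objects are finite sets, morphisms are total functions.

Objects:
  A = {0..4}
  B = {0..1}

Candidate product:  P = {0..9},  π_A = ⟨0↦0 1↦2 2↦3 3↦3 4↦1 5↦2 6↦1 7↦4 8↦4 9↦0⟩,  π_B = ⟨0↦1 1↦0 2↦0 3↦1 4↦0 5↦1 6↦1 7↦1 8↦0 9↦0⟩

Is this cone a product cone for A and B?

|A|·|B| = 5·2 = 10;  |P| = 10
Check the pairing map k ↦ (π_A(k), π_B(k)):
  0 ↦ (0,1)
  1 ↦ (2,0)
  2 ↦ (3,0)
  3 ↦ (3,1)
  4 ↦ (1,0)
  5 ↦ (2,1)
  6 ↦ (1,1)
  7 ↦ (4,1)
  8 ↦ (4,0)
  9 ↦ (0,0)
distinct pairs in image: 10 / 10 needed
  → bijection onto A×B; projections well-typed.

Answer: VALID PRODUCT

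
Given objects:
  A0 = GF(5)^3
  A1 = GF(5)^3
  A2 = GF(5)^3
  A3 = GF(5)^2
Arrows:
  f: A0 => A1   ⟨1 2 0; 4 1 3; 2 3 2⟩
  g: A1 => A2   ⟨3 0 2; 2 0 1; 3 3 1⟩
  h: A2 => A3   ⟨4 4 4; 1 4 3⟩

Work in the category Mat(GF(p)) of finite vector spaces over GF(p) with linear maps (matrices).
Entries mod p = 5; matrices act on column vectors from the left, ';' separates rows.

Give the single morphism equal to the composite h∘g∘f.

Answer: ⟨2 4 3; 4 1 0⟩

Work:
  e0=[1,0,0] f=>[1,4,2] g=>[2,4,2] h=>[2,4]
  e1=[0,1,0] f=>[2,1,3] g=>[2,2,2] h=>[4,1]
  e2=[0,0,1] f=>[0,3,2] g=>[4,2,1] h=>[3,0]
⟦path⟧: ⟨2 4 3; 4 1 0⟩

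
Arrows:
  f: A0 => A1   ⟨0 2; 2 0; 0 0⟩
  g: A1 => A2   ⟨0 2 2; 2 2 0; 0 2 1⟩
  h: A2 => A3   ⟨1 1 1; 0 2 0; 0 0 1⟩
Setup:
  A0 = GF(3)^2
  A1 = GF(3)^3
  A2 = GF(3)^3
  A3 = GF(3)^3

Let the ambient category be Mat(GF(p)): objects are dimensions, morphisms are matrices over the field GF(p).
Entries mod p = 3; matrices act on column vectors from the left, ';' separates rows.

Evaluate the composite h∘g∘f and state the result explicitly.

Answer: ⟨0 1; 2 2; 1 0⟩

Derivation:
  e0=[1,0] f=>[0,2,0] g=>[1,1,1] h=>[0,2,1]
  e1=[0,1] f=>[2,0,0] g=>[0,1,0] h=>[1,2,0]
composite: ⟨0 1; 2 2; 1 0⟩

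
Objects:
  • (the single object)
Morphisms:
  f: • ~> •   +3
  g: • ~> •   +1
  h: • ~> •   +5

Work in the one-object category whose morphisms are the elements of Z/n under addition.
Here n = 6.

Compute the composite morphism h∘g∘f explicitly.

  0 +3≡3 +1≡4 +5≡3  (mod 6)
⟦path⟧: +3

Answer: +3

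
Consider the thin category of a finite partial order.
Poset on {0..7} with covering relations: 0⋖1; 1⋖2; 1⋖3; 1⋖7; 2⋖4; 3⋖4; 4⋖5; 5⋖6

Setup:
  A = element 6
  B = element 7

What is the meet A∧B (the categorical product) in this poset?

Common predecessors of 6,7: {0,1}
  0 ≤ 1
  1 ≤ 1
glb = 1

Answer: A∧B = 1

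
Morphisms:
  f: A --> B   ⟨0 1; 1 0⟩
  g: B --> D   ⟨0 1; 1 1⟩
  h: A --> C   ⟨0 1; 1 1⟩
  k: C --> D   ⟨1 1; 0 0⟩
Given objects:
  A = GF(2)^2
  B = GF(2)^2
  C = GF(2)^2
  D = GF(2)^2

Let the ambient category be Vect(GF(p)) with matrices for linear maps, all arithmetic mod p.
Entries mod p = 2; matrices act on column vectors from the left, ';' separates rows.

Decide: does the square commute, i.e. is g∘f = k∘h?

Answer: DOES NOT COMMUTE

Derivation:
1) trace f;g:
  e0=⟨1,0⟩ f-->⟨0,1⟩ g-->⟨1,1⟩
  e1=⟨0,1⟩ f-->⟨1,0⟩ g-->⟨0,1⟩
  ⟦path⟧₁ = ⟨1 0; 1 1⟩
2) trace h;k:
  e0=⟨1,0⟩ h-->⟨0,1⟩ k-->⟨1,0⟩
  e1=⟨0,1⟩ h-->⟨1,1⟩ k-->⟨0,0⟩
  ⟦path⟧₂ = ⟨1 0; 0 0⟩
Equal? differ; not commutative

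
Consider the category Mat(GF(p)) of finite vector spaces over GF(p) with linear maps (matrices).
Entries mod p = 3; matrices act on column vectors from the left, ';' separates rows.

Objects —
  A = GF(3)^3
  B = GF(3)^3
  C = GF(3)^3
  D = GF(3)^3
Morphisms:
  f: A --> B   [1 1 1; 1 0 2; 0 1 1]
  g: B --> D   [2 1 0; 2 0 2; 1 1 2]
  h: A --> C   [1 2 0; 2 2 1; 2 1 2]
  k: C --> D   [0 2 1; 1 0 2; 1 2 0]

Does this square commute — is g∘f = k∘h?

Answer: COMMUTES

Derivation:
Path 1 = f;g:
  e0=⟨1,0,0⟩ f-->⟨1,1,0⟩ g-->⟨0,2,2⟩
  e1=⟨0,1,0⟩ f-->⟨1,0,1⟩ g-->⟨2,1,0⟩
  e2=⟨0,0,1⟩ f-->⟨1,2,1⟩ g-->⟨1,1,2⟩
  composite₁ = [0 2 1; 2 1 1; 2 0 2]
Path 2 = h;k:
  e0=⟨1,0,0⟩ h-->⟨1,2,2⟩ k-->⟨0,2,2⟩
  e1=⟨0,1,0⟩ h-->⟨2,2,1⟩ k-->⟨2,1,0⟩
  e2=⟨0,0,1⟩ h-->⟨0,1,2⟩ k-->⟨1,1,2⟩
  composite₂ = [0 2 1; 2 1 1; 2 0 2]
Equal? equal; square commutes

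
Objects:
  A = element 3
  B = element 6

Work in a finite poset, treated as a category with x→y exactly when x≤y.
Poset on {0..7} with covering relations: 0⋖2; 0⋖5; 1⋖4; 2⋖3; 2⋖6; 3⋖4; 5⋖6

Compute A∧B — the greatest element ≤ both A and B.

Answer: A∧B = 2

Work:
Common predecessors of 3,6: {0,2}
  0 ⊑ 2
  2 ⊑ 2
glb = 2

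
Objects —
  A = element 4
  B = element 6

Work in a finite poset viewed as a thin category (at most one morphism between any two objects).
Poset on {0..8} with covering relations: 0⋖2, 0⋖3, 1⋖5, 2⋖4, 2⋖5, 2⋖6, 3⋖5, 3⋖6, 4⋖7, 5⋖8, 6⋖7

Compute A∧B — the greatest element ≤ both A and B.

{x : x≤A ∧ x≤B} = {0,2}  (A=4, B=6)
  0 ≤ 2
  2 ≤ 2
glb = 2

Answer: A∧B = 2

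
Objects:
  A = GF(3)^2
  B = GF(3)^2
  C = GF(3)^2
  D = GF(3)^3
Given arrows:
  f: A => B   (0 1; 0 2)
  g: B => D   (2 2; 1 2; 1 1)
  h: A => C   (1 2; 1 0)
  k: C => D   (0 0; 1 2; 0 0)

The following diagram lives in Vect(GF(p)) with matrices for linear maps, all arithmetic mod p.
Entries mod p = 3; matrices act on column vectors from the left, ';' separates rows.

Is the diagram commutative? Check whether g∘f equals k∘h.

Answer: COMMUTES

Derivation:
1) trace f;g:
  e0=⟨1,0⟩ f=>⟨0,0⟩ g=>⟨0,0,0⟩
  e1=⟨0,1⟩ f=>⟨1,2⟩ g=>⟨0,2,0⟩
  result₁ = (0 0; 0 2; 0 0)
2) trace h;k:
  e0=⟨1,0⟩ h=>⟨1,1⟩ k=>⟨0,0,0⟩
  e1=⟨0,1⟩ h=>⟨2,0⟩ k=>⟨0,2,0⟩
  result₂ = (0 0; 0 2; 0 0)
Equal? same morphism ✓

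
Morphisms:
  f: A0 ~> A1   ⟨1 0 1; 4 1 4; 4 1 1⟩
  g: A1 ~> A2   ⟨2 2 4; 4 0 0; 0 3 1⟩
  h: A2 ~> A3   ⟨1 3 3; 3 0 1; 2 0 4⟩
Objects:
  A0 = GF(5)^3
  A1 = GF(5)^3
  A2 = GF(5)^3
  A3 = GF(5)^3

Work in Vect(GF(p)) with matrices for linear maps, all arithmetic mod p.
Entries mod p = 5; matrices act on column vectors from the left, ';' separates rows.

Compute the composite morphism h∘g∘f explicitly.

  e0=[1,0,0] f~>[1,4,4] g~>[1,4,1] h~>[1,4,1]
  e1=[0,1,0] f~>[0,1,1] g~>[1,0,4] h~>[3,2,3]
  e2=[0,0,1] f~>[1,4,1] g~>[4,4,3] h~>[0,0,0]
result: ⟨1 3 0; 4 2 0; 1 3 0⟩

Answer: ⟨1 3 0; 4 2 0; 1 3 0⟩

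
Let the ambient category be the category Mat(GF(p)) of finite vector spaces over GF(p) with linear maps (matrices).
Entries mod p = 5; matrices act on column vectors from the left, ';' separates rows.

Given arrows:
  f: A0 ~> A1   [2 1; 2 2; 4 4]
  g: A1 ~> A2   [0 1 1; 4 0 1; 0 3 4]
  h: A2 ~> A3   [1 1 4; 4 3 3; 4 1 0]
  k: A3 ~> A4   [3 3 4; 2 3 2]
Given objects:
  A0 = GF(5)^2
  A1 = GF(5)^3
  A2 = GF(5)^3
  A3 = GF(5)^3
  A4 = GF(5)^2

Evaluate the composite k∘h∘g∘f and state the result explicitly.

  e0=(1,0) f~>(2,2,4) g~>(1,2,2) h~>(1,1,1) k~>(0,2)
  e1=(0,1) f~>(1,2,4) g~>(1,3,2) h~>(2,4,2) k~>(1,0)
⟦path⟧: [0 1; 2 0]

Answer: [0 1; 2 0]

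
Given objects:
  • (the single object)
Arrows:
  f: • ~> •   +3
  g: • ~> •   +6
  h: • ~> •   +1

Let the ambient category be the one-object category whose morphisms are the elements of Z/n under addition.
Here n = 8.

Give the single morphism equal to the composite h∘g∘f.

Answer: +2

Work:
  0 +3≡3 +6≡1 +1≡2  (mod 8)
composite: +2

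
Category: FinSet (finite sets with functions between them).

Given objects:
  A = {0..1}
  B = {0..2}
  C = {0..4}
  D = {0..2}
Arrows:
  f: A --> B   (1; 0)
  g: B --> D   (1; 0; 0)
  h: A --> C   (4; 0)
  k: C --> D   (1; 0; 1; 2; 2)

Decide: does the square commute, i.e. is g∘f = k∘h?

Path 1 = f;g:
  0 f-->1 g-->0
  1 f-->0 g-->1
  result₁ = (0; 1)
Path 2 = h;k:
  0 h-->4 k-->2
  1 h-->0 k-->1
  result₂ = (2; 1)
Equal? differ; not commutative

Answer: DOES NOT COMMUTE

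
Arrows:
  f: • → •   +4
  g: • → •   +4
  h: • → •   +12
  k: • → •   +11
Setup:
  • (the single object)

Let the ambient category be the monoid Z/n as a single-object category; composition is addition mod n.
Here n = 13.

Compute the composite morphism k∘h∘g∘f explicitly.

Answer: +5

Trace:
  0 +4≡4 +4≡8 +12≡7 +11≡5  (mod 13)
result: +5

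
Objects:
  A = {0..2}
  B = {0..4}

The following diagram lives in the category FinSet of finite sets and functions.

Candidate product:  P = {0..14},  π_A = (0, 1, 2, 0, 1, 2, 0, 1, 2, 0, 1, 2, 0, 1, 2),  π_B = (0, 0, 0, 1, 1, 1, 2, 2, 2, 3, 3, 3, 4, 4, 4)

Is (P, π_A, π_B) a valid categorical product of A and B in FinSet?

Answer: VALID PRODUCT

Trace:
|A|·|B| = 3·5 = 15;  |P| = 15
Check the pairing map k ↦ (π_A(k), π_B(k)):
  0 ↦ (0,0)
  1 ↦ (1,0)
  2 ↦ (2,0)
  3 ↦ (0,1)
  4 ↦ (1,1)
  5 ↦ (2,1)
  6 ↦ (0,2)
  7 ↦ (1,2)
  8 ↦ (2,2)
  9 ↦ (0,3)
  10 ↦ (1,3)
  11 ↦ (2,3)
  12 ↦ (0,4)
  13 ↦ (1,4)
  14 ↦ (2,4)
distinct pairs in image: 15 / 15 needed
  → bijection onto A×B; projections well-typed.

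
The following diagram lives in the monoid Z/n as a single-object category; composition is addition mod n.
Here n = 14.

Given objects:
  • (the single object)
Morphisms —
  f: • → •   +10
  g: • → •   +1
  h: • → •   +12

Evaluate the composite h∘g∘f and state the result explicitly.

Answer: +9

Trace:
  0 +10≡10 +1≡11 +12≡9  (mod 14)
composite: +9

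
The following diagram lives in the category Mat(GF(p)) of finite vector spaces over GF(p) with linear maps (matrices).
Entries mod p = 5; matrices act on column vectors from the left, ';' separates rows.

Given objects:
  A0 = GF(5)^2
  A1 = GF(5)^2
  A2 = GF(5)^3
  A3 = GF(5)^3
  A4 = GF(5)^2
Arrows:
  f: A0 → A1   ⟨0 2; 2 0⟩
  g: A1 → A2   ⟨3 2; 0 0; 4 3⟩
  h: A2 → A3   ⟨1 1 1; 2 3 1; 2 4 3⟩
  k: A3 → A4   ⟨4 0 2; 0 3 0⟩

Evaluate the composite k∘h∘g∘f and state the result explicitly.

Answer: ⟨2 3; 2 0⟩

Trace:
  e0=(1,0) f→(0,2) g→(4,0,1) h→(0,4,1) k→(2,2)
  e1=(0,1) f→(2,0) g→(1,0,3) h→(4,0,1) k→(3,0)
composite: ⟨2 3; 2 0⟩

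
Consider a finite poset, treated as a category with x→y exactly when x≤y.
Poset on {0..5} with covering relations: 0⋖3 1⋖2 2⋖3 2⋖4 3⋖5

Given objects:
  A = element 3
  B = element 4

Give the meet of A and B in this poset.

{x : x≤A ∧ x≤B} = {1,2}  (A=3, B=4)
  1 ≤ 2
  2 ≤ 2
glb = 2

Answer: A∧B = 2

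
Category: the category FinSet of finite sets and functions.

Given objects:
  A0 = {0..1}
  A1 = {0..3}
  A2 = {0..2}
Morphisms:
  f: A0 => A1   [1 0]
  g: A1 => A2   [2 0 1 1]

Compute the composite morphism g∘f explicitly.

  0 f=>1 g=>0
  1 f=>0 g=>2
⟦path⟧: [0 2]

Answer: [0 2]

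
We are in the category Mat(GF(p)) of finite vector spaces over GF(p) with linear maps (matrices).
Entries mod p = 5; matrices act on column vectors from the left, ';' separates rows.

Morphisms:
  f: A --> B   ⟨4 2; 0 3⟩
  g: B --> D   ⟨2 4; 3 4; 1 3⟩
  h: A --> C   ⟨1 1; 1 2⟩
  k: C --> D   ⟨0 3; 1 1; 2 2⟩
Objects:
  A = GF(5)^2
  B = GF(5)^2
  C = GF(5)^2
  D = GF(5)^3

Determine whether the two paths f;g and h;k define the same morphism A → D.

1) trace f;g:
  e0=(1,0) f-->(4,0) g-->(3,2,4)
  e1=(0,1) f-->(2,3) g-->(1,3,1)
  ⟦path⟧₁ = ⟨3 1; 2 3; 4 1⟩
2) trace h;k:
  e0=(1,0) h-->(1,1) k-->(3,2,4)
  e1=(0,1) h-->(1,2) k-->(1,3,1)
  ⟦path⟧₂ = ⟨3 1; 2 3; 4 1⟩
Equal? YES — commutes

Answer: COMMUTES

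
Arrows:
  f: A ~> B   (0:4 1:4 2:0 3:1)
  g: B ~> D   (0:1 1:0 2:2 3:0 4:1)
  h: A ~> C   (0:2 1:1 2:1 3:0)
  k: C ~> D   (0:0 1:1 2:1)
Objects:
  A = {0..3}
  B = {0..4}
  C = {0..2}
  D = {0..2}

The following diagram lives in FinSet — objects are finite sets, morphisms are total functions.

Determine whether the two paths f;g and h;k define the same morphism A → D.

Along f;g (path 1):
  0 f~>4 g~>1
  1 f~>4 g~>1
  2 f~>0 g~>1
  3 f~>1 g~>0
  result₁ = (0:1 1:1 2:1 3:0)
Along h;k (path 2):
  0 h~>2 k~>1
  1 h~>1 k~>1
  2 h~>1 k~>1
  3 h~>0 k~>0
  result₂ = (0:1 1:1 2:1 3:0)
Equal? YES — commutes

Answer: COMMUTES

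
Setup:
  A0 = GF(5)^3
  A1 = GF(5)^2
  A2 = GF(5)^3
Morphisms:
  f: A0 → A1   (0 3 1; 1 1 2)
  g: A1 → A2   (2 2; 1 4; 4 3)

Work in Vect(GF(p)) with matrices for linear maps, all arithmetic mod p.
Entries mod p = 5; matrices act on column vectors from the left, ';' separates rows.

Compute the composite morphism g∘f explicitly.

  e0=⟨1,0,0⟩ f→⟨0,1⟩ g→⟨2,4,3⟩
  e1=⟨0,1,0⟩ f→⟨3,1⟩ g→⟨3,2,0⟩
  e2=⟨0,0,1⟩ f→⟨1,2⟩ g→⟨1,4,0⟩
⟦path⟧: (2 3 1; 4 2 4; 3 0 0)

Answer: (2 3 1; 4 2 4; 3 0 0)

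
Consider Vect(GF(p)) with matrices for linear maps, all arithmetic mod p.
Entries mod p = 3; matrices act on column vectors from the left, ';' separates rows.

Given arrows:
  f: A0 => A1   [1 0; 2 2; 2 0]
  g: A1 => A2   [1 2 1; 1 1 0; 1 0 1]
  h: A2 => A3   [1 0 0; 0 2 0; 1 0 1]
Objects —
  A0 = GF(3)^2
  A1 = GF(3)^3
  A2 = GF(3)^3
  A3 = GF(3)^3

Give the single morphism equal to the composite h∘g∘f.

  e0=⟨1,0⟩ f=>⟨1,2,2⟩ g=>⟨1,0,0⟩ h=>⟨1,0,1⟩
  e1=⟨0,1⟩ f=>⟨0,2,0⟩ g=>⟨1,2,0⟩ h=>⟨1,1,1⟩
composite: [1 1; 0 1; 1 1]

Answer: [1 1; 0 1; 1 1]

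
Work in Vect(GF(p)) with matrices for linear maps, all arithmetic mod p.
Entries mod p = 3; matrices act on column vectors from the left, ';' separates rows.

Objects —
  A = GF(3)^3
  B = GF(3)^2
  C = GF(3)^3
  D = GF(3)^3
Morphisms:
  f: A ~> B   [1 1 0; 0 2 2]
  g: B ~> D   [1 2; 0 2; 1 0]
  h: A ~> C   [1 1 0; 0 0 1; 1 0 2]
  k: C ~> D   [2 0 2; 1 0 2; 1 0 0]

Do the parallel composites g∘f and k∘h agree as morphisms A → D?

1) trace f;g:
  e0=(1,0,0) f~>(1,0) g~>(1,0,1)
  e1=(0,1,0) f~>(1,2) g~>(2,1,1)
  e2=(0,0,1) f~>(0,2) g~>(1,1,0)
  result₁ = [1 2 1; 0 1 1; 1 1 0]
2) trace h;k:
  e0=(1,0,0) h~>(1,0,1) k~>(1,0,1)
  e1=(0,1,0) h~>(1,0,0) k~>(2,1,1)
  e2=(0,0,1) h~>(0,1,2) k~>(1,1,0)
  result₂ = [1 2 1; 0 1 1; 1 1 0]
Equal? same morphism ✓

Answer: COMMUTES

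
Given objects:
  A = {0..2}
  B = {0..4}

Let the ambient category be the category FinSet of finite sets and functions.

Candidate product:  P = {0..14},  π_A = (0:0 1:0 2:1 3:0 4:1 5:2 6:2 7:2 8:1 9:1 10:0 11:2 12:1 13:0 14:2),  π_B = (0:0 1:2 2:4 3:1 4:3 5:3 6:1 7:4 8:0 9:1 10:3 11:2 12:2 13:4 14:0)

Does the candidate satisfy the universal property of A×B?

|A|·|B| = 3·5 = 15;  |P| = 15
Check the pairing map k ↦ (π_A(k), π_B(k)):
  0 : (0,0)
  1 : (0,2)
  2 : (1,4)
  3 : (0,1)
  4 : (1,3)
  5 : (2,3)
  6 : (2,1)
  7 : (2,4)
  8 : (1,0)
  9 : (1,1)
  10 : (0,3)
  11 : (2,2)
  12 : (1,2)
  13 : (0,4)
  14 : (2,0)
distinct pairs in image: 15 / 15 needed
  → bijection onto A×B; projections well-typed.

Answer: VALID PRODUCT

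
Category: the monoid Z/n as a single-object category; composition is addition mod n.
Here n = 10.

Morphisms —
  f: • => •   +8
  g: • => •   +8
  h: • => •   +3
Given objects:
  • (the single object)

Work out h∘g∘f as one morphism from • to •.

  0 +8≡8 +8≡6 +3≡9  (mod 10)
⟦path⟧: +9

Answer: +9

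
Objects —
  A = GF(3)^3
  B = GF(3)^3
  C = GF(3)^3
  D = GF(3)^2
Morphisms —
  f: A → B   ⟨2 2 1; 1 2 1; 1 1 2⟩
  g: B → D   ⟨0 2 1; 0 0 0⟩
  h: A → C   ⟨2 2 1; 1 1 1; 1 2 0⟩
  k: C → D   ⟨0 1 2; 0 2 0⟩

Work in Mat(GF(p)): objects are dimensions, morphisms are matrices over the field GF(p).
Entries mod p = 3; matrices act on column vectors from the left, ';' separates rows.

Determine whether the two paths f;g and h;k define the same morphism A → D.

Answer: DOES NOT COMMUTE

Work:
Along f;g (path 1):
  e0=[1,0,0] f→[2,1,1] g→[0,0]
  e1=[0,1,0] f→[2,2,1] g→[2,0]
  e2=[0,0,1] f→[1,1,2] g→[1,0]
  composite₁ = ⟨0 2 1; 0 0 0⟩
Along h;k (path 2):
  e0=[1,0,0] h→[2,1,1] k→[0,2]
  e1=[0,1,0] h→[2,1,2] k→[2,2]
  e2=[0,0,1] h→[1,1,0] k→[1,2]
  composite₂ = ⟨0 2 1; 2 2 2⟩
Equal? differ; not commutative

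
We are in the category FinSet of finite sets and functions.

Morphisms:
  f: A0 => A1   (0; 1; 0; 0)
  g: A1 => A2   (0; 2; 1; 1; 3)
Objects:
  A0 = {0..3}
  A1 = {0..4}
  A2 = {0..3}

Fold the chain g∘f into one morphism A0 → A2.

Answer: (0; 2; 0; 0)

Work:
  0 f=>0 g=>0
  1 f=>1 g=>2
  2 f=>0 g=>0
  3 f=>0 g=>0
⟦path⟧: (0; 2; 0; 0)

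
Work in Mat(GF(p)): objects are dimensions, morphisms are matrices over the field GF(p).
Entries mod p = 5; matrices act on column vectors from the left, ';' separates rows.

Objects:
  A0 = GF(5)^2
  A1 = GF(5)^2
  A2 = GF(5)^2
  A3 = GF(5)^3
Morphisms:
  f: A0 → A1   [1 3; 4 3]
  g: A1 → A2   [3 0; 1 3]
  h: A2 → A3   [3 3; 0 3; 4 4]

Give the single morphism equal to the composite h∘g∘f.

Answer: [3 3; 4 1; 4 4]

Derivation:
  e0=[1,0] f→[1,4] g→[3,3] h→[3,4,4]
  e1=[0,1] f→[3,3] g→[4,2] h→[3,1,4]
⟦path⟧: [3 3; 4 1; 4 4]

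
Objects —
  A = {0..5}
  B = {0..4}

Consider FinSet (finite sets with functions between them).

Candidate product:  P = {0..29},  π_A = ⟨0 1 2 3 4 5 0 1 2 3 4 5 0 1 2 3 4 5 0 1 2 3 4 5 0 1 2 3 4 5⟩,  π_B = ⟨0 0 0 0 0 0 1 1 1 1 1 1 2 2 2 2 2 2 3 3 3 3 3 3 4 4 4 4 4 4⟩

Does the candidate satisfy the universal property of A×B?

Answer: VALID PRODUCT

Derivation:
|A|·|B| = 6·5 = 30;  |P| = 30
Check the pairing map k ↦ (π_A(k), π_B(k)):
  0 : (0,0)
  1 : (1,0)
  2 : (2,0)
  3 : (3,0)
  4 : (4,0)
  5 : (5,0)
  6 : (0,1)
  7 : (1,1)
  8 : (2,1)
  9 : (3,1)
  10 : (4,1)
  11 : (5,1)
  12 : (0,2)
  13 : (1,2)
  14 : (2,2)
  15 : (3,2)
  16 : (4,2)
  17 : (5,2)
  18 : (0,3)
  19 : (1,3)
  20 : (2,3)
  21 : (3,3)
  22 : (4,3)
  23 : (5,3)
  24 : (0,4)
  25 : (1,4)
  26 : (2,4)
  27 : (3,4)
  28 : (4,4)
  29 : (5,4)
distinct pairs in image: 30 / 30 needed
  → bijection onto A×B; projections well-typed.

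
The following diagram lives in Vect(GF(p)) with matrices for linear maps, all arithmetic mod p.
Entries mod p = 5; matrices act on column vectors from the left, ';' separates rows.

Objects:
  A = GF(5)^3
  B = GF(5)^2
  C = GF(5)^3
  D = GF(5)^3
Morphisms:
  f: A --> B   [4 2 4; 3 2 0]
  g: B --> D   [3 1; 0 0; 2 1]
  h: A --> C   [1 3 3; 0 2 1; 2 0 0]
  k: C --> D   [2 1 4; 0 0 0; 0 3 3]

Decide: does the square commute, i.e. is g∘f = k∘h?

1) trace f;g:
  e0=⟨1,0,0⟩ f-->⟨4,3⟩ g-->⟨0,0,1⟩
  e1=⟨0,1,0⟩ f-->⟨2,2⟩ g-->⟨3,0,1⟩
  e2=⟨0,0,1⟩ f-->⟨4,0⟩ g-->⟨2,0,3⟩
  result₁ = [0 3 2; 0 0 0; 1 1 3]
2) trace h;k:
  e0=⟨1,0,0⟩ h-->⟨1,0,2⟩ k-->⟨0,0,1⟩
  e1=⟨0,1,0⟩ h-->⟨3,2,0⟩ k-->⟨3,0,1⟩
  e2=⟨0,0,1⟩ h-->⟨3,1,0⟩ k-->⟨2,0,3⟩
  result₂ = [0 3 2; 0 0 0; 1 1 3]
Equal? YES — commutes

Answer: COMMUTES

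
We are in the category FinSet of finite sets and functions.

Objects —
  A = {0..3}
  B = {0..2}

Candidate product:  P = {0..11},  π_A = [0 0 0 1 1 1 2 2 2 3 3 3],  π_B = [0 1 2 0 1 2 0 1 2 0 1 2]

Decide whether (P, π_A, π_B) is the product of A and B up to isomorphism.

Answer: VALID PRODUCT

Work:
|A|·|B| = 4·3 = 12;  |P| = 12
Check the pairing map k ↦ (π_A(k), π_B(k)):
  0 -> (0,0)
  1 -> (0,1)
  2 -> (0,2)
  3 -> (1,0)
  4 -> (1,1)
  5 -> (1,2)
  6 -> (2,0)
  7 -> (2,1)
  8 -> (2,2)
  9 -> (3,0)
  10 -> (3,1)
  11 -> (3,2)
distinct pairs in image: 12 / 12 needed
  → bijection onto A×B; projections well-typed.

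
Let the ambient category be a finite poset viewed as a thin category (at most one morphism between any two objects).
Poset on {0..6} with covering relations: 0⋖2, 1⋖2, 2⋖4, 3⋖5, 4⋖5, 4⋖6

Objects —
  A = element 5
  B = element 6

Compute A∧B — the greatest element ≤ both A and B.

Common predecessors of 5,6: {0,1,2,4}
  0 <= 4
  1 <= 4
  2 <= 4
  4 <= 4
glb = 4

Answer: A∧B = 4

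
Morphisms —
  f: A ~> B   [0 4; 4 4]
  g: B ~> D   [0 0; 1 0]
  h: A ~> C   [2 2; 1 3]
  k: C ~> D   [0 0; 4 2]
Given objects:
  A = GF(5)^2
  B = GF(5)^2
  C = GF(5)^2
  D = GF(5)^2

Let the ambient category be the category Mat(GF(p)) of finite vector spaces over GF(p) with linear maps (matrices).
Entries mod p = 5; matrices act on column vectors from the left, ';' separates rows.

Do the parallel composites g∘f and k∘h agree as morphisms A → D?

1) trace f;g:
  e0=⟨1,0⟩ f~>⟨0,4⟩ g~>⟨0,0⟩
  e1=⟨0,1⟩ f~>⟨4,4⟩ g~>⟨0,4⟩
  composite₁ = [0 0; 0 4]
2) trace h;k:
  e0=⟨1,0⟩ h~>⟨2,1⟩ k~>⟨0,0⟩
  e1=⟨0,1⟩ h~>⟨2,3⟩ k~>⟨0,4⟩
  composite₂ = [0 0; 0 4]
Equal? same morphism ✓

Answer: COMMUTES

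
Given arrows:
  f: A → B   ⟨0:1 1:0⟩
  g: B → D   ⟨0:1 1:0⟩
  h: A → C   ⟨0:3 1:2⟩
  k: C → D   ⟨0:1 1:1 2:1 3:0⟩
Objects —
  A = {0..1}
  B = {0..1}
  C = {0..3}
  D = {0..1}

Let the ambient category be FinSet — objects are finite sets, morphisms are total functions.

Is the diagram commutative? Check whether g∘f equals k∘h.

Answer: COMMUTES

Work:
Path 1 = f;g:
  0 f→1 g→0
  1 f→0 g→1
  ⟦path⟧₁ = ⟨0:0 1:1⟩
Path 2 = h;k:
  0 h→3 k→0
  1 h→2 k→1
  ⟦path⟧₂ = ⟨0:0 1:1⟩
Equal? same morphism ✓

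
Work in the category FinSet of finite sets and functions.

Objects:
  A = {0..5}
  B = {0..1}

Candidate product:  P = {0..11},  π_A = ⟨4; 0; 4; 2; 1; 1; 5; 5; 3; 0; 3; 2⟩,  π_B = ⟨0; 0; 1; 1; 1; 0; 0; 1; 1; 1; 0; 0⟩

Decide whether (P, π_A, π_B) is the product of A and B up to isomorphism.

|A|·|B| = 6·2 = 12;  |P| = 12
Check the pairing map k ↦ (π_A(k), π_B(k)):
  0 : (4,0)
  1 : (0,0)
  2 : (4,1)
  3 : (2,1)
  4 : (1,1)
  5 : (1,0)
  6 : (5,0)
  7 : (5,1)
  8 : (3,1)
  9 : (0,1)
  10 : (3,0)
  11 : (2,0)
distinct pairs in image: 12 / 12 needed
  → bijection onto A×B; projections well-typed.

Answer: VALID PRODUCT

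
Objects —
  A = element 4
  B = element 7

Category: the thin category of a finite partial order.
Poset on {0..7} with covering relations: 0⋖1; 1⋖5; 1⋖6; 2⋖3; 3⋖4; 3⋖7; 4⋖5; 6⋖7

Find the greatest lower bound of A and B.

Answer: A∧B = 3

Work:
{x : x≤A ∧ x≤B} = {2,3}  (A=4, B=7)
  2 ≤ 3
  3 ≤ 3
glb = 3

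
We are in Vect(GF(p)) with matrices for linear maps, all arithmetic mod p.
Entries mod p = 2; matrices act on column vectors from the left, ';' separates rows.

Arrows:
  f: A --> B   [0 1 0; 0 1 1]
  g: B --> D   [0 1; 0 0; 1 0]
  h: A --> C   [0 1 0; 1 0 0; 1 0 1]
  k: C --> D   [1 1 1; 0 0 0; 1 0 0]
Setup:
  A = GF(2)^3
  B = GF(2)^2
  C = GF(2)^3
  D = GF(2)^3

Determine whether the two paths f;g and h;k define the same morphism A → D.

Answer: COMMUTES

Trace:
1) trace f;g:
  e0=[1,0,0] f-->[0,0] g-->[0,0,0]
  e1=[0,1,0] f-->[1,1] g-->[1,0,1]
  e2=[0,0,1] f-->[0,1] g-->[1,0,0]
  composite₁ = [0 1 1; 0 0 0; 0 1 0]
2) trace h;k:
  e0=[1,0,0] h-->[0,1,1] k-->[0,0,0]
  e1=[0,1,0] h-->[1,0,0] k-->[1,0,1]
  e2=[0,0,1] h-->[0,0,1] k-->[1,0,0]
  composite₂ = [0 1 1; 0 0 0; 0 1 0]
Equal? equal; square commutes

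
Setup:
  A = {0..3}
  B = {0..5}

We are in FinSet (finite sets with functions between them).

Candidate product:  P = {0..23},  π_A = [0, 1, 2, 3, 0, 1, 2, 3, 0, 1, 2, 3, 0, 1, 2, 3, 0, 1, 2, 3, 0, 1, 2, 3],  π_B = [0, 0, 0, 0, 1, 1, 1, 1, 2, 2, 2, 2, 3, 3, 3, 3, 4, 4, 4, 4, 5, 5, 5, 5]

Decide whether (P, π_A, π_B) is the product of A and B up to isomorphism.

|A|·|B| = 4·6 = 24;  |P| = 24
Check the pairing map k ↦ (π_A(k), π_B(k)):
  0 ↦ (0,0)
  1 ↦ (1,0)
  2 ↦ (2,0)
  3 ↦ (3,0)
  4 ↦ (0,1)
  5 ↦ (1,1)
  6 ↦ (2,1)
  7 ↦ (3,1)
  8 ↦ (0,2)
  9 ↦ (1,2)
  10 ↦ (2,2)
  11 ↦ (3,2)
  12 ↦ (0,3)
  13 ↦ (1,3)
  14 ↦ (2,3)
  15 ↦ (3,3)
  16 ↦ (0,4)
  17 ↦ (1,4)
  18 ↦ (2,4)
  19 ↦ (3,4)
  20 ↦ (0,5)
  21 ↦ (1,5)
  22 ↦ (2,5)
  23 ↦ (3,5)
distinct pairs in image: 24 / 24 needed
  → bijection onto A×B; projections well-typed.

Answer: VALID PRODUCT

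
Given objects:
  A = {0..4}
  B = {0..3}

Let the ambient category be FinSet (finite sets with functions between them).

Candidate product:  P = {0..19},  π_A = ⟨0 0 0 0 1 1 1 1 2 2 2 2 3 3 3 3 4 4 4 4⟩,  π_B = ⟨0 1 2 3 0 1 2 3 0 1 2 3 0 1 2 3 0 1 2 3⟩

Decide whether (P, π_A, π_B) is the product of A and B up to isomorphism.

|A|·|B| = 5·4 = 20;  |P| = 20
Check the pairing map k ↦ (π_A(k), π_B(k)):
  0 -> (0,0)
  1 -> (0,1)
  2 -> (0,2)
  3 -> (0,3)
  4 -> (1,0)
  5 -> (1,1)
  6 -> (1,2)
  7 -> (1,3)
  8 -> (2,0)
  9 -> (2,1)
  10 -> (2,2)
  11 -> (2,3)
  12 -> (3,0)
  13 -> (3,1)
  14 -> (3,2)
  15 -> (3,3)
  16 -> (4,0)
  17 -> (4,1)
  18 -> (4,2)
  19 -> (4,3)
distinct pairs in image: 20 / 20 needed
  → bijection onto A×B; projections well-typed.

Answer: VALID PRODUCT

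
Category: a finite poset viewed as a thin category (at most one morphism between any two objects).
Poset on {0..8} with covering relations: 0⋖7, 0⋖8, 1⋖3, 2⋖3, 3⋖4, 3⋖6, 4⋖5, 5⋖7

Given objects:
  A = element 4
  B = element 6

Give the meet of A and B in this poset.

Answer: A∧B = 3

Work:
Common predecessors of 4,6: {1,2,3}
  1 ≤ 3
  2 ≤ 3
  3 ≤ 3
glb = 3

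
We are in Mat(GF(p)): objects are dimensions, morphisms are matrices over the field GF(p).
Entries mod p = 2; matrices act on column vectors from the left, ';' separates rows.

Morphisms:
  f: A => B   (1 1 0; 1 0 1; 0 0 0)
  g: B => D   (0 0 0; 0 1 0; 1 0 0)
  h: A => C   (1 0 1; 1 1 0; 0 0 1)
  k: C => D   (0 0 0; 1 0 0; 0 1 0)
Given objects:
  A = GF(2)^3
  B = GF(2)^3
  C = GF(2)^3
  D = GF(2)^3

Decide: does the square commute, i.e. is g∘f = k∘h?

Answer: COMMUTES

Trace:
Path 1 = f;g:
  e0=[1,0,0] f=>[1,1,0] g=>[0,1,1]
  e1=[0,1,0] f=>[1,0,0] g=>[0,0,1]
  e2=[0,0,1] f=>[0,1,0] g=>[0,1,0]
  result₁ = (0 0 0; 1 0 1; 1 1 0)
Path 2 = h;k:
  e0=[1,0,0] h=>[1,1,0] k=>[0,1,1]
  e1=[0,1,0] h=>[0,1,0] k=>[0,0,1]
  e2=[0,0,1] h=>[1,0,1] k=>[0,1,0]
  result₂ = (0 0 0; 1 0 1; 1 1 0)
Equal? same morphism ✓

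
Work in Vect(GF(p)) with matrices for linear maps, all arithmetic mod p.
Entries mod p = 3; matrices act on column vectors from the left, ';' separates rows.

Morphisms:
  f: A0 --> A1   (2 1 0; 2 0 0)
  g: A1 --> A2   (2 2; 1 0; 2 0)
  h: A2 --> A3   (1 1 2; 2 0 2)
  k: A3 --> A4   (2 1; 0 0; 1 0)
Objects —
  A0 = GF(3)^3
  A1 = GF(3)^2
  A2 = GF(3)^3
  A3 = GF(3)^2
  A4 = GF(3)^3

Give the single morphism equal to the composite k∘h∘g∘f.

Answer: (0 1 0; 0 0 0; 0 1 0)

Trace:
  e0=(1,0,0) f-->(2,2) g-->(2,2,1) h-->(0,0) k-->(0,0,0)
  e1=(0,1,0) f-->(1,0) g-->(2,1,2) h-->(1,2) k-->(1,0,1)
  e2=(0,0,1) f-->(0,0) g-->(0,0,0) h-->(0,0) k-->(0,0,0)
result: (0 1 0; 0 0 0; 0 1 0)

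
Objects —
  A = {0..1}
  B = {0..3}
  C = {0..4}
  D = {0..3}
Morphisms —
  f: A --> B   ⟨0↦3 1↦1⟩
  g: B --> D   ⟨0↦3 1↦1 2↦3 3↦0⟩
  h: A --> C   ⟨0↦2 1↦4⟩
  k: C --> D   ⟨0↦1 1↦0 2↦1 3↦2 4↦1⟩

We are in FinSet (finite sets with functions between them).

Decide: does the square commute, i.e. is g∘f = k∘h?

Answer: DOES NOT COMMUTE

Work:
Along f;g (path 1):
  0 f-->3 g-->0
  1 f-->1 g-->1
  ⟦path⟧₁ = ⟨0↦0 1↦1⟩
Along h;k (path 2):
  0 h-->2 k-->1
  1 h-->4 k-->1
  ⟦path⟧₂ = ⟨0↦1 1↦1⟩
Equal? differ; not commutative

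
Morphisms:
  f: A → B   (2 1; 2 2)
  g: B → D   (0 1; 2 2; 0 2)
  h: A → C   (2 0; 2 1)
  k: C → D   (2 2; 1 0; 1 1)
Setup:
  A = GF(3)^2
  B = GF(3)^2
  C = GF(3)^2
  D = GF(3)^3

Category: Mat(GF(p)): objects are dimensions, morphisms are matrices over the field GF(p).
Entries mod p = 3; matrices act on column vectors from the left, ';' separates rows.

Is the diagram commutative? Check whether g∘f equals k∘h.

Answer: COMMUTES

Derivation:
Path 1 = f;g:
  e0=[1,0] f→[2,2] g→[2,2,1]
  e1=[0,1] f→[1,2] g→[2,0,1]
  ⟦path⟧₁ = (2 2; 2 0; 1 1)
Path 2 = h;k:
  e0=[1,0] h→[2,2] k→[2,2,1]
  e1=[0,1] h→[0,1] k→[2,0,1]
  ⟦path⟧₂ = (2 2; 2 0; 1 1)
Equal? equal; square commutes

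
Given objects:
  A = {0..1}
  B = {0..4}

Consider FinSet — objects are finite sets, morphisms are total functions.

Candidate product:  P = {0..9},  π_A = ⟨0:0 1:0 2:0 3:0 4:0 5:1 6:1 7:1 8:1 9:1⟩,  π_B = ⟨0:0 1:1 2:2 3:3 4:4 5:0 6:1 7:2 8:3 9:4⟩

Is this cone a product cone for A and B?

Answer: VALID PRODUCT

Trace:
|A|·|B| = 2·5 = 10;  |P| = 10
Check the pairing map k ↦ (π_A(k), π_B(k)):
  0 : (0,0)
  1 : (0,1)
  2 : (0,2)
  3 : (0,3)
  4 : (0,4)
  5 : (1,0)
  6 : (1,1)
  7 : (1,2)
  8 : (1,3)
  9 : (1,4)
distinct pairs in image: 10 / 10 needed
  → bijection onto A×B; projections well-typed.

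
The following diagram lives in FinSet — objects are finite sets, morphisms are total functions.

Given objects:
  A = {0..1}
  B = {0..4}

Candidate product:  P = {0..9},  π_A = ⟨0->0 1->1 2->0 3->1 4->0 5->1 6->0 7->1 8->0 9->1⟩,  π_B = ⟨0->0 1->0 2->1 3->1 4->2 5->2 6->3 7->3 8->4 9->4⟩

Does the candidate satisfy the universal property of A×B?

|A|·|B| = 2·5 = 10;  |P| = 10
Check the pairing map k ↦ (π_A(k), π_B(k)):
  0 -> (0,0)
  1 -> (1,0)
  2 -> (0,1)
  3 -> (1,1)
  4 -> (0,2)
  5 -> (1,2)
  6 -> (0,3)
  7 -> (1,3)
  8 -> (0,4)
  9 -> (1,4)
distinct pairs in image: 10 / 10 needed
  → bijection onto A×B; projections well-typed.

Answer: VALID PRODUCT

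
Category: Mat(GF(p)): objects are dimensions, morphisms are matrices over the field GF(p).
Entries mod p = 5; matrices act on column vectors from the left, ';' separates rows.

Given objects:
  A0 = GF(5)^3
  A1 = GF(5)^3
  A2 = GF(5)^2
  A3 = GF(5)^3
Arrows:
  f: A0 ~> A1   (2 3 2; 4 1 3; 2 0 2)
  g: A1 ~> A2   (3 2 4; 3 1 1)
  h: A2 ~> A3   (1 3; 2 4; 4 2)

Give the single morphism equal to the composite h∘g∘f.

Answer: (3 1 3; 2 2 4; 2 4 2)

Derivation:
  e0=(1,0,0) f~>(2,4,2) g~>(2,2) h~>(3,2,2)
  e1=(0,1,0) f~>(3,1,0) g~>(1,0) h~>(1,2,4)
  e2=(0,0,1) f~>(2,3,2) g~>(0,1) h~>(3,4,2)
⟦path⟧: (3 1 3; 2 2 4; 2 4 2)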